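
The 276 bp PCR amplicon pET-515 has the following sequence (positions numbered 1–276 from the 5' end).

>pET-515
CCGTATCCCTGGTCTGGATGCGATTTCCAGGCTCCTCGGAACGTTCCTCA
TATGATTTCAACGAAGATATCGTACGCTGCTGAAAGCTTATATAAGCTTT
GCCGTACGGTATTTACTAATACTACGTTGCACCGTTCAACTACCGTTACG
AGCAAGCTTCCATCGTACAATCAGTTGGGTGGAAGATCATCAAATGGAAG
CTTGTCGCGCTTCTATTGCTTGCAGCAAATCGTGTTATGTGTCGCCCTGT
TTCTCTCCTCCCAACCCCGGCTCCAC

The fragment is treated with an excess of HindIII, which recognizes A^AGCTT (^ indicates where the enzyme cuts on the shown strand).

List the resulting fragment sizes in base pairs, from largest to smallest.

84, 78, 60, 44, 10 bp

HindIII sites (AAGCTT) start at positions 84, 94, 154, 198.
HindIII cuts after the first base of each site, so after positions 84, 94, 154, 198.
Linear molecule, 4 cuts → 5 fragments:
  1–84 → 84 bp
  85–94 → 10 bp
  95–154 → 60 bp
  155–198 → 44 bp
  199–276 → 78 bp
Sorted largest to smallest: 84, 78, 60, 44, 10 bp.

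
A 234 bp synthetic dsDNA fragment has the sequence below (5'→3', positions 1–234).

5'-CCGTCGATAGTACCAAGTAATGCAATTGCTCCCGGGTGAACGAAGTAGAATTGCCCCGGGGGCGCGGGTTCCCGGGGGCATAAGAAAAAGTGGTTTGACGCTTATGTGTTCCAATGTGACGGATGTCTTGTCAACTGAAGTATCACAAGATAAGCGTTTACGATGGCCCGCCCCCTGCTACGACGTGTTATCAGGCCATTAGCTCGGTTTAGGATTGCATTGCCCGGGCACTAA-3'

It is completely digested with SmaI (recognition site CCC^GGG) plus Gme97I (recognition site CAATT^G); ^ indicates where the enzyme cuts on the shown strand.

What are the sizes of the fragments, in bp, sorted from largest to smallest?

SmaI sites (CCCGGG) start at positions 31, 55, 71, 223.
SmaI cuts after base 3 of each site, so after positions 33, 57, 73, 225.
The Gme97I site (CAATTG) starts at position 23.
Gme97I cuts after base 5 of each site (before the last base), so after position 27.
Combined cut positions: 27, 33, 57, 73, 225.
Linear molecule, 5 cuts → 6 fragments:
  1–27 → 27 bp
  28–33 → 6 bp
  34–57 → 24 bp
  58–73 → 16 bp
  74–225 → 152 bp
  226–234 → 9 bp
Sorted largest to smallest: 152, 27, 24, 16, 9, 6 bp.

152, 27, 24, 16, 9, 6 bp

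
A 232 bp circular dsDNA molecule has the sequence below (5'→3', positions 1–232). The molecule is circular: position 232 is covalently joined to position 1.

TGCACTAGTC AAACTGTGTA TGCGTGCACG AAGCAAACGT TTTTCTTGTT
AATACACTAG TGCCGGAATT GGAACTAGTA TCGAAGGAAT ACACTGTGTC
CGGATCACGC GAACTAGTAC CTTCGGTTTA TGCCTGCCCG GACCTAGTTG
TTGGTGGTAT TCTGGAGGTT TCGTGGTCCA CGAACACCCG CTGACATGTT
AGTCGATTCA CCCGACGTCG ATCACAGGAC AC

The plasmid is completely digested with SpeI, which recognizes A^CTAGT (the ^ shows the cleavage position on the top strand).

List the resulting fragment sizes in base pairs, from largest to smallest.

123, 52, 39, 18 bp

SpeI sites (ACTAGT) start at positions 4, 56, 74, 113.
SpeI cuts after the first base of each site, so after positions 4, 56, 74, 113.
Circular molecule, 4 cuts → 4 fragments:
  5–56 → 52 bp
  57–74 → 18 bp
  75–113 → 39 bp
  114–232 then 1–4 → 119 + 4 = 123 bp
Sorted largest to smallest: 123, 52, 39, 18 bp.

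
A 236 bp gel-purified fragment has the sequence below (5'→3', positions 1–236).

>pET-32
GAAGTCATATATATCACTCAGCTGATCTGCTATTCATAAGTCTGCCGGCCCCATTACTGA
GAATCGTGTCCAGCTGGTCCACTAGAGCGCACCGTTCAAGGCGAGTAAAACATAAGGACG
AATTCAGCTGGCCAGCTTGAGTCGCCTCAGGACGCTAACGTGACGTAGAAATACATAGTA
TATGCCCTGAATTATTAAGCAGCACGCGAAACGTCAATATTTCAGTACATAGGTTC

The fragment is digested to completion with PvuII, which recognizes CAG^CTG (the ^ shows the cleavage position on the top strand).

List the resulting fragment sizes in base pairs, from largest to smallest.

109, 54, 52, 21 bp

PvuII sites (CAGCTG) start at positions 19, 71, 125.
PvuII cuts after base 3 of each site, so after positions 21, 73, 127.
Linear molecule, 3 cuts → 4 fragments:
  1–21 → 21 bp
  22–73 → 52 bp
  74–127 → 54 bp
  128–236 → 109 bp
Sorted largest to smallest: 109, 54, 52, 21 bp.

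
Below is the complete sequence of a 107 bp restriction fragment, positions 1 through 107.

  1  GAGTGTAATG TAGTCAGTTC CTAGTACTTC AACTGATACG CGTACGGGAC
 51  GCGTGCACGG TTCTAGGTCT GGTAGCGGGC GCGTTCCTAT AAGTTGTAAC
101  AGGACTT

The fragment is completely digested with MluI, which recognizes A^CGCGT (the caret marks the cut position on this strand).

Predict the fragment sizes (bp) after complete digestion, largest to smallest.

MluI sites (ACGCGT) start at positions 38, 49.
MluI cuts after the first base of each site, so after positions 38, 49.
Linear molecule, 2 cuts → 3 fragments:
  1–38 → 38 bp
  39–49 → 11 bp
  50–107 → 58 bp
Sorted largest to smallest: 58, 38, 11 bp.

58, 38, 11 bp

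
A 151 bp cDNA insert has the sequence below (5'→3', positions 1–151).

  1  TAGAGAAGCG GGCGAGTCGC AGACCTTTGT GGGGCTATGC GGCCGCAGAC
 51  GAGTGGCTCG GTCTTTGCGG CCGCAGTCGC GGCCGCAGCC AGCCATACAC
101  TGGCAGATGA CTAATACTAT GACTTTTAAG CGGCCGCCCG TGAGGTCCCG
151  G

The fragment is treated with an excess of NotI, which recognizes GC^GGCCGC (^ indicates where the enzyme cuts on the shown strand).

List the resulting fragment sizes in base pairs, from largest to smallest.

NotI sites (GCGGCCGC) start at positions 39, 67, 79, 130.
NotI cuts after base 2 of each site, so after positions 40, 68, 80, 131.
Linear molecule, 4 cuts → 5 fragments:
  1–40 → 40 bp
  41–68 → 28 bp
  69–80 → 12 bp
  81–131 → 51 bp
  132–151 → 20 bp
Sorted largest to smallest: 51, 40, 28, 20, 12 bp.

51, 40, 28, 20, 12 bp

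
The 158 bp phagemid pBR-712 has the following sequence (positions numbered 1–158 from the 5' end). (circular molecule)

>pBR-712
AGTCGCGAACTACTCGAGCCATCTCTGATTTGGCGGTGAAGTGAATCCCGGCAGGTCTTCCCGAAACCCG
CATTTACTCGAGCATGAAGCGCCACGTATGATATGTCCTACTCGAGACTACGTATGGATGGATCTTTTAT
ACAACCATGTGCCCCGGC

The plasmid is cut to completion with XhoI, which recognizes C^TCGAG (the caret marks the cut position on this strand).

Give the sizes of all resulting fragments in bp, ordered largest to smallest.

64, 60, 34 bp

XhoI sites (CTCGAG) start at positions 13, 77, 111.
XhoI cuts after the first base of each site, so after positions 13, 77, 111.
Circular molecule, 3 cuts → 3 fragments:
  14–77 → 64 bp
  78–111 → 34 bp
  112–158 then 1–13 → 47 + 13 = 60 bp
Sorted largest to smallest: 64, 60, 34 bp.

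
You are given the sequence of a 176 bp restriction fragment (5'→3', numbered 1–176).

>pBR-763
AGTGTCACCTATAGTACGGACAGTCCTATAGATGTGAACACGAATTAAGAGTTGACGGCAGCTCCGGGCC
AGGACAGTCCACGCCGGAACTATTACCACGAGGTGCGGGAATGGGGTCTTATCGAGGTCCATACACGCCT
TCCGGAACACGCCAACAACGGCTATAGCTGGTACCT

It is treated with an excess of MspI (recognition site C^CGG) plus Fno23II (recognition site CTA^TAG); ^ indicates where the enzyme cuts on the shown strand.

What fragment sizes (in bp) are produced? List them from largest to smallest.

MspI sites (CCGG) start at positions 64, 84, 142.
MspI cuts after the first base of each site, so after positions 64, 84, 142.
Fno23II sites (CTATAG) start at positions 9, 26, 162.
Fno23II cuts after base 3 of each site, so after positions 11, 28, 164.
Combined cut positions: 11, 28, 64, 84, 142, 164.
Linear molecule, 6 cuts → 7 fragments:
  1–11 → 11 bp
  12–28 → 17 bp
  29–64 → 36 bp
  65–84 → 20 bp
  85–142 → 58 bp
  143–164 → 22 bp
  165–176 → 12 bp
Sorted largest to smallest: 58, 36, 22, 20, 17, 12, 11 bp.

58, 36, 22, 20, 17, 12, 11 bp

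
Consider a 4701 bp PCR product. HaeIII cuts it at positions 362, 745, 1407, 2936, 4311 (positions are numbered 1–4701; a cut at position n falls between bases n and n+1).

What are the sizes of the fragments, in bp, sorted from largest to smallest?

Linear molecule, 5 cuts → 6 fragments:
  362 − 0 = 362 bp
  745 − 362 = 383 bp
  1407 − 745 = 662 bp
  2936 − 1407 = 1529 bp
  4311 − 2936 = 1375 bp
  4701 − 4311 = 390 bp
Sorted largest to smallest: 1529, 1375, 662, 390, 383, 362 bp.

1529, 1375, 662, 390, 383, 362 bp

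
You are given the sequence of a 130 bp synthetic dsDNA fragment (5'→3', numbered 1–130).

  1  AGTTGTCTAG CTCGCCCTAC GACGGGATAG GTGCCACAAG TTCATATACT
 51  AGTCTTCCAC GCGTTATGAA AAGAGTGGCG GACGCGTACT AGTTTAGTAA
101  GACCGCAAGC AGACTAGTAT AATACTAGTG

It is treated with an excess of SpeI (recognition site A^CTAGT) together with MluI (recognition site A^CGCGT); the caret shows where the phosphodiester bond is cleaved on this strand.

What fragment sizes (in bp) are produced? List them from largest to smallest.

SpeI sites (ACTAGT) start at positions 48, 88, 113, 124.
SpeI cuts after the first base of each site, so after positions 48, 88, 113, 124.
MluI sites (ACGCGT) start at positions 59, 82.
MluI cuts after the first base of each site, so after positions 59, 82.
Combined cut positions: 48, 59, 82, 88, 113, 124.
Linear molecule, 6 cuts → 7 fragments:
  1–48 → 48 bp
  49–59 → 11 bp
  60–82 → 23 bp
  83–88 → 6 bp
  89–113 → 25 bp
  114–124 → 11 bp
  125–130 → 6 bp
Sorted largest to smallest: 48, 25, 23, 11, 11, 6, 6 bp.

48, 25, 23, 11, 11, 6, 6 bp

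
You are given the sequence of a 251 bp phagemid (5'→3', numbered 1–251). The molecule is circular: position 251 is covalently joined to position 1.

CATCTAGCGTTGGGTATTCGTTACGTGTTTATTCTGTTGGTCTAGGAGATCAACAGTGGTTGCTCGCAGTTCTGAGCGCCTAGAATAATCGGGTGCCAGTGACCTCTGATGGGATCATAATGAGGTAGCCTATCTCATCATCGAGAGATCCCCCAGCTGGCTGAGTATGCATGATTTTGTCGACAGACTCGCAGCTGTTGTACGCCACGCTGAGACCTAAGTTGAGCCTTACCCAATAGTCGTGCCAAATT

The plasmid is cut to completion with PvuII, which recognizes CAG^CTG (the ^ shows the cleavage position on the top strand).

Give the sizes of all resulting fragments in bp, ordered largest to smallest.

213, 38 bp

PvuII sites (CAGCTG) start at positions 154, 192.
PvuII cuts after base 3 of each site, so after positions 156, 194.
Circular molecule, 2 cuts → 2 fragments:
  157–194 → 38 bp
  195–251 then 1–156 → 57 + 156 = 213 bp
Sorted largest to smallest: 213, 38 bp.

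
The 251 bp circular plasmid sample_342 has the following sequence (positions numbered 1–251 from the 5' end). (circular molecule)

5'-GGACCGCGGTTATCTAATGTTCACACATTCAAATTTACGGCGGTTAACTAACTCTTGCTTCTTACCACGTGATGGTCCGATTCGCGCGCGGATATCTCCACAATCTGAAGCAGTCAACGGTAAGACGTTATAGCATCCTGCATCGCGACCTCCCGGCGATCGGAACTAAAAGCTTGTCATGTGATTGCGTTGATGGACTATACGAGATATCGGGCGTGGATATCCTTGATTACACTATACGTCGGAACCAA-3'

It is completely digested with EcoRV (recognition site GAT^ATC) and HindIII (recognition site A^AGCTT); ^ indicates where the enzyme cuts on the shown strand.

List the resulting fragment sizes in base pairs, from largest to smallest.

123, 77, 38, 13 bp

EcoRV sites (GATATC) start at positions 91, 206, 219.
EcoRV cuts after base 3 of each site, so after positions 93, 208, 221.
The HindIII site (AAGCTT) starts at position 170.
HindIII cuts after the first base of each site, so after position 170.
Combined cut positions: 93, 170, 208, 221.
Circular molecule, 4 cuts → 4 fragments:
  94–170 → 77 bp
  171–208 → 38 bp
  209–221 → 13 bp
  222–251 then 1–93 → 30 + 93 = 123 bp
Sorted largest to smallest: 123, 77, 38, 13 bp.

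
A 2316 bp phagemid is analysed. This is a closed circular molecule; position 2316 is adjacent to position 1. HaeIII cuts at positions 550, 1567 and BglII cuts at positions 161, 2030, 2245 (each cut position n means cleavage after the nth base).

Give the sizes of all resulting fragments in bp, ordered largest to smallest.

1017, 463, 389, 232, 215 bp

Combined cut positions (sorted): 161, 550, 1567, 2030, 2245.
Circular molecule, 5 cuts → 5 fragments:
  550 − 161 = 389 bp
  1567 − 550 = 1017 bp
  2030 − 1567 = 463 bp
  2245 − 2030 = 215 bp
  wrap: 2316 − 2245 + 161 = 232 bp
Sorted largest to smallest: 1017, 463, 389, 232, 215 bp.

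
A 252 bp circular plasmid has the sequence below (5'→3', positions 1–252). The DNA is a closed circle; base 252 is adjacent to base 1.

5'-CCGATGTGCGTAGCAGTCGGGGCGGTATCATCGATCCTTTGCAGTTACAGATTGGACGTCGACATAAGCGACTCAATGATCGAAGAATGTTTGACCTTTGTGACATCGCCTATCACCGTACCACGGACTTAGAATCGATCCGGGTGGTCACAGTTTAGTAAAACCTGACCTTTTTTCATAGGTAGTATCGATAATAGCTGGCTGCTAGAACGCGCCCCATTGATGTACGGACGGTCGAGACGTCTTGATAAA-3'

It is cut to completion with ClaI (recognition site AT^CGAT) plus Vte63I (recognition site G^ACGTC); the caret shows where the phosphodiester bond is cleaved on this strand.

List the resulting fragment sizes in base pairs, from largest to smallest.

80, 53, 51, 44, 24 bp

ClaI sites (ATCGAT) start at positions 30, 134, 187.
ClaI cuts after base 2 of each site, so after positions 31, 135, 188.
Vte63I sites (GACGTC) start at positions 55, 239.
Vte63I cuts after the first base of each site, so after positions 55, 239.
Combined cut positions: 31, 55, 135, 188, 239.
Circular molecule, 5 cuts → 5 fragments:
  32–55 → 24 bp
  56–135 → 80 bp
  136–188 → 53 bp
  189–239 → 51 bp
  240–252 then 1–31 → 13 + 31 = 44 bp
Sorted largest to smallest: 80, 53, 51, 44, 24 bp.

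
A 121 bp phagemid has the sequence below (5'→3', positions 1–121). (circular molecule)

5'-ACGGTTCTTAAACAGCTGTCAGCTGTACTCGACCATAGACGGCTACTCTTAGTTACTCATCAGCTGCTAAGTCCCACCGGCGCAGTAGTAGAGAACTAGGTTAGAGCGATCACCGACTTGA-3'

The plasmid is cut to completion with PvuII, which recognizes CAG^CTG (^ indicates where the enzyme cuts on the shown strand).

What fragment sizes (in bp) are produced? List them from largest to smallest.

PvuII sites (CAGCTG) start at positions 13, 20, 61.
PvuII cuts after base 3 of each site, so after positions 15, 22, 63.
Circular molecule, 3 cuts → 3 fragments:
  16–22 → 7 bp
  23–63 → 41 bp
  64–121 then 1–15 → 58 + 15 = 73 bp
Sorted largest to smallest: 73, 41, 7 bp.

73, 41, 7 bp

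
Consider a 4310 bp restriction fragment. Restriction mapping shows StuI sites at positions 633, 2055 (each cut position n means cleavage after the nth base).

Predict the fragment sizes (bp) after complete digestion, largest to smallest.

Linear molecule, 2 cuts → 3 fragments:
  633 − 0 = 633 bp
  2055 − 633 = 1422 bp
  4310 − 2055 = 2255 bp
Sorted largest to smallest: 2255, 1422, 633 bp.

2255, 1422, 633 bp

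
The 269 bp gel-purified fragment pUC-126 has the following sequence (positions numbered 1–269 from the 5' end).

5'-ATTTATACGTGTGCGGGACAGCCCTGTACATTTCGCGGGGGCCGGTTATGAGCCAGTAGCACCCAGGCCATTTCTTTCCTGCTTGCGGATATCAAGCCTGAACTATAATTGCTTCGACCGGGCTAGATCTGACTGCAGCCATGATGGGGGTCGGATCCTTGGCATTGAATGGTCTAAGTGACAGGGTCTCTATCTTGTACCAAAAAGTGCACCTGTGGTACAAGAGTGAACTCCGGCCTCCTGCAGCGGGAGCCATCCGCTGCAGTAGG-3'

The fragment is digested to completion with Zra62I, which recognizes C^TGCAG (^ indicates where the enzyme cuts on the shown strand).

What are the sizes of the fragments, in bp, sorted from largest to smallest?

Zra62I sites (CTGCAG) start at positions 133, 241, 260.
Zra62I cuts after the first base of each site, so after positions 133, 241, 260.
Linear molecule, 3 cuts → 4 fragments:
  1–133 → 133 bp
  134–241 → 108 bp
  242–260 → 19 bp
  261–269 → 9 bp
Sorted largest to smallest: 133, 108, 19, 9 bp.

133, 108, 19, 9 bp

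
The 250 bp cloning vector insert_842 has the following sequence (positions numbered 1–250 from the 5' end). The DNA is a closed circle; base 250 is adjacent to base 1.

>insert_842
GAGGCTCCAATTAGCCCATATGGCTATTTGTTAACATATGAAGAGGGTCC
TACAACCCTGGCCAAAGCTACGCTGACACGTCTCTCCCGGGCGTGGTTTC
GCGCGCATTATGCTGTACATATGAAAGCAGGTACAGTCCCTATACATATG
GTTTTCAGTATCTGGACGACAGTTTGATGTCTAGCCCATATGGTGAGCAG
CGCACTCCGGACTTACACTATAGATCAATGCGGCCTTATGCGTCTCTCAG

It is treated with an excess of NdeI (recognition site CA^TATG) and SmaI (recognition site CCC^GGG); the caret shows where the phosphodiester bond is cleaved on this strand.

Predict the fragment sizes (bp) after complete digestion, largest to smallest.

NdeI sites (CATATG) start at positions 17, 35, 118, 145, 187.
NdeI cuts after base 2 of each site, so after positions 18, 36, 119, 146, 188.
The SmaI site (CCCGGG) starts at position 86.
SmaI cuts after base 3 of each site, so after position 88.
Combined cut positions: 18, 36, 88, 119, 146, 188.
Circular molecule, 6 cuts → 6 fragments:
  19–36 → 18 bp
  37–88 → 52 bp
  89–119 → 31 bp
  120–146 → 27 bp
  147–188 → 42 bp
  189–250 then 1–18 → 62 + 18 = 80 bp
Sorted largest to smallest: 80, 52, 42, 31, 27, 18 bp.

80, 52, 42, 31, 27, 18 bp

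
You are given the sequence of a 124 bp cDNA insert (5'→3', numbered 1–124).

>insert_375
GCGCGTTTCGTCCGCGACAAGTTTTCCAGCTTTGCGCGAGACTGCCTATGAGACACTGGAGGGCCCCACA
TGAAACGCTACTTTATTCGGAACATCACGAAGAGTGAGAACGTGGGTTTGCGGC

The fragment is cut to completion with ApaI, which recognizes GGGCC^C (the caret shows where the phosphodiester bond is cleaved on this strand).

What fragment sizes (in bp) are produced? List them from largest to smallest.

65, 59 bp

The ApaI site (GGGCCC) starts at position 61.
ApaI cuts after base 5 of each site (before the last base), so after position 65.
Linear molecule, 1 cut → 2 fragments:
  1–65 → 65 bp
  66–124 → 59 bp
Sorted largest to smallest: 65, 59 bp.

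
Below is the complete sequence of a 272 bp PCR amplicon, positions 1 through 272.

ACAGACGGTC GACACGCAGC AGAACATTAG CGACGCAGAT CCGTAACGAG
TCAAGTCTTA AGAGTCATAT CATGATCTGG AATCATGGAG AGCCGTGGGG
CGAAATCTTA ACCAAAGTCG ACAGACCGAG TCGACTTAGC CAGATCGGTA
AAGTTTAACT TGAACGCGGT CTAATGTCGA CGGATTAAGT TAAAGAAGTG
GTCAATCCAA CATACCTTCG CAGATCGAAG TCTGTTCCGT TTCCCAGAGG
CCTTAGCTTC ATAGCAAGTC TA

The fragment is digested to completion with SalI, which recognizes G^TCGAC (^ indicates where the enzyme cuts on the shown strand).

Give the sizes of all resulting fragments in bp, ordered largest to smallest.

109, 96, 46, 13, 8 bp

SalI sites (GTCGAC) start at positions 8, 117, 130, 176.
SalI cuts after the first base of each site, so after positions 8, 117, 130, 176.
Linear molecule, 4 cuts → 5 fragments:
  1–8 → 8 bp
  9–117 → 109 bp
  118–130 → 13 bp
  131–176 → 46 bp
  177–272 → 96 bp
Sorted largest to smallest: 109, 96, 46, 13, 8 bp.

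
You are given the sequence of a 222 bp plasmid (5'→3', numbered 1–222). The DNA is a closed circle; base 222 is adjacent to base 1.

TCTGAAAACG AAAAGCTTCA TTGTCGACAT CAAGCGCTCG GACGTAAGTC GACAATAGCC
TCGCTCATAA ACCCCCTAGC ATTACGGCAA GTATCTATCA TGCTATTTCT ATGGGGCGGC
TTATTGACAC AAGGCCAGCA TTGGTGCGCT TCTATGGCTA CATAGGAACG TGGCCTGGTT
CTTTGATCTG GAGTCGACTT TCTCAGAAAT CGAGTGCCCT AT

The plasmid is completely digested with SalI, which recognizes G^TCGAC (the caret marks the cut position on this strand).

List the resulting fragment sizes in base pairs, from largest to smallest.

SalI sites (GTCGAC) start at positions 23, 48, 193.
SalI cuts after the first base of each site, so after positions 23, 48, 193.
Circular molecule, 3 cuts → 3 fragments:
  24–48 → 25 bp
  49–193 → 145 bp
  194–222 then 1–23 → 29 + 23 = 52 bp
Sorted largest to smallest: 145, 52, 25 bp.

145, 52, 25 bp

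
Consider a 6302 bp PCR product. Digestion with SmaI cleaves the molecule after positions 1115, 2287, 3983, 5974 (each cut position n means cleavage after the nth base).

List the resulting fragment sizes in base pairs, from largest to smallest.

1991, 1696, 1172, 1115, 328 bp

Linear molecule, 4 cuts → 5 fragments:
  1115 − 0 = 1115 bp
  2287 − 1115 = 1172 bp
  3983 − 2287 = 1696 bp
  5974 − 3983 = 1991 bp
  6302 − 5974 = 328 bp
Sorted largest to smallest: 1991, 1696, 1172, 1115, 328 bp.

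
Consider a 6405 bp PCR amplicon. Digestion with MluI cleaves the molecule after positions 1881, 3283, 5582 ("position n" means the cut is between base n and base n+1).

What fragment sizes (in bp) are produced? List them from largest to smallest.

2299, 1881, 1402, 823 bp

Linear molecule, 3 cuts → 4 fragments:
  1881 − 0 = 1881 bp
  3283 − 1881 = 1402 bp
  5582 − 3283 = 2299 bp
  6405 − 5582 = 823 bp
Sorted largest to smallest: 2299, 1881, 1402, 823 bp.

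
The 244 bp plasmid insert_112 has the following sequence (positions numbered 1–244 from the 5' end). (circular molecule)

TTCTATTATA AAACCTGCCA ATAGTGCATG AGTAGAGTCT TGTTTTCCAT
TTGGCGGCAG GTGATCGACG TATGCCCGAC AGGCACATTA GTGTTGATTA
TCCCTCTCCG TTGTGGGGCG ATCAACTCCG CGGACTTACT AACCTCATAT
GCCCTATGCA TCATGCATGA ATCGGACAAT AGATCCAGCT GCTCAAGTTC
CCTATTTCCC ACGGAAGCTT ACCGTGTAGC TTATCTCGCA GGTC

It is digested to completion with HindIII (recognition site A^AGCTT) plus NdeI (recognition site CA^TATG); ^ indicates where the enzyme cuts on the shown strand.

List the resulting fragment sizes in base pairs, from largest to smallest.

176, 68 bp

The HindIII site (AAGCTT) starts at position 215.
HindIII cuts after the first base of each site, so after position 215.
The NdeI site (CATATG) starts at position 146.
NdeI cuts after base 2 of each site, so after position 147.
Combined cut positions: 147, 215.
Circular molecule, 2 cuts → 2 fragments:
  148–215 → 68 bp
  216–244 then 1–147 → 29 + 147 = 176 bp
Sorted largest to smallest: 176, 68 bp.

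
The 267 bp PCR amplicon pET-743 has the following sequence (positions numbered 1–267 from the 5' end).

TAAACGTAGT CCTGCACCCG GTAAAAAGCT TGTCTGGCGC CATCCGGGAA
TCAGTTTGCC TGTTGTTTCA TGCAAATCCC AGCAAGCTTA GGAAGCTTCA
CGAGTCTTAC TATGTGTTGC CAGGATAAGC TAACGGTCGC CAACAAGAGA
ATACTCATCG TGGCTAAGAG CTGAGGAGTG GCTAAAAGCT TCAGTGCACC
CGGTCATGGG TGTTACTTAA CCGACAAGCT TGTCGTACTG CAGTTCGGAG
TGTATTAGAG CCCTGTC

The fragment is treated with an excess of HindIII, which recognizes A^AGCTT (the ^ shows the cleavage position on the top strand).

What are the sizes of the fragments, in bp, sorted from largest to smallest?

HindIII sites (AAGCTT) start at positions 26, 84, 93, 186, 226.
HindIII cuts after the first base of each site, so after positions 26, 84, 93, 186, 226.
Linear molecule, 5 cuts → 6 fragments:
  1–26 → 26 bp
  27–84 → 58 bp
  85–93 → 9 bp
  94–186 → 93 bp
  187–226 → 40 bp
  227–267 → 41 bp
Sorted largest to smallest: 93, 58, 41, 40, 26, 9 bp.

93, 58, 41, 40, 26, 9 bp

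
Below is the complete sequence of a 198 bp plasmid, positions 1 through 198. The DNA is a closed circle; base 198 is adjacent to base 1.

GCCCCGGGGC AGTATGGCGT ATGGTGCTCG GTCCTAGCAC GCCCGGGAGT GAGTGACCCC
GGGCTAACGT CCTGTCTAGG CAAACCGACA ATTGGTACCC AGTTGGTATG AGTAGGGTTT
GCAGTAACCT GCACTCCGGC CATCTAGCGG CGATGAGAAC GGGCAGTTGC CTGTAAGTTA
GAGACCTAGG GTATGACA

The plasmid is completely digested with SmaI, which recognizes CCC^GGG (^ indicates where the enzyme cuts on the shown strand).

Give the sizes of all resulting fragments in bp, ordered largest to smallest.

143, 39, 16 bp

SmaI sites (CCCGGG) start at positions 3, 42, 58.
SmaI cuts after base 3 of each site, so after positions 5, 44, 60.
Circular molecule, 3 cuts → 3 fragments:
  6–44 → 39 bp
  45–60 → 16 bp
  61–198 then 1–5 → 138 + 5 = 143 bp
Sorted largest to smallest: 143, 39, 16 bp.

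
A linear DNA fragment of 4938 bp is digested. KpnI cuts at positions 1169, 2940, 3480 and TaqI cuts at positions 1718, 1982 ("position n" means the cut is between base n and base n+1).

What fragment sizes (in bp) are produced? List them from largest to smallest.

1458, 1169, 958, 549, 540, 264 bp

Combined cut positions (sorted): 1169, 1718, 1982, 2940, 3480.
Linear molecule, 5 cuts → 6 fragments:
  1169 − 0 = 1169 bp
  1718 − 1169 = 549 bp
  1982 − 1718 = 264 bp
  2940 − 1982 = 958 bp
  3480 − 2940 = 540 bp
  4938 − 3480 = 1458 bp
Sorted largest to smallest: 1458, 1169, 958, 549, 540, 264 bp.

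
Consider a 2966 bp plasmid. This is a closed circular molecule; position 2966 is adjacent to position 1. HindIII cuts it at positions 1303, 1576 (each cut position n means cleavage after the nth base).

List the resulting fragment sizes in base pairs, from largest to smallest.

2693, 273 bp

Circular molecule, 2 cuts → 2 fragments:
  1576 − 1303 = 273 bp
  wrap: 2966 − 1576 + 1303 = 2693 bp
Sorted largest to smallest: 2693, 273 bp.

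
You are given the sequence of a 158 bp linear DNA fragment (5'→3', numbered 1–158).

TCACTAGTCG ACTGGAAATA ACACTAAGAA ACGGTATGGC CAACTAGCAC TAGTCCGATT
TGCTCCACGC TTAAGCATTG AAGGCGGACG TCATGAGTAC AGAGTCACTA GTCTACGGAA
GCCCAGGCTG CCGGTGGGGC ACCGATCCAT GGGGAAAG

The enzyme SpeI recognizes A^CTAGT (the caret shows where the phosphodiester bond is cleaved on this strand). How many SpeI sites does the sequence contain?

ACTAGT occurs starting at positions 3, 49, 107.
SpeI cuts at 3 sites.

3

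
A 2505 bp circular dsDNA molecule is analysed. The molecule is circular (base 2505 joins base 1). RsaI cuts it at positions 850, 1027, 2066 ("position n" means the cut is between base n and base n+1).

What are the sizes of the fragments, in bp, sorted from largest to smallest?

1289, 1039, 177 bp

Circular molecule, 3 cuts → 3 fragments:
  1027 − 850 = 177 bp
  2066 − 1027 = 1039 bp
  wrap: 2505 − 2066 + 850 = 1289 bp
Sorted largest to smallest: 1289, 1039, 177 bp.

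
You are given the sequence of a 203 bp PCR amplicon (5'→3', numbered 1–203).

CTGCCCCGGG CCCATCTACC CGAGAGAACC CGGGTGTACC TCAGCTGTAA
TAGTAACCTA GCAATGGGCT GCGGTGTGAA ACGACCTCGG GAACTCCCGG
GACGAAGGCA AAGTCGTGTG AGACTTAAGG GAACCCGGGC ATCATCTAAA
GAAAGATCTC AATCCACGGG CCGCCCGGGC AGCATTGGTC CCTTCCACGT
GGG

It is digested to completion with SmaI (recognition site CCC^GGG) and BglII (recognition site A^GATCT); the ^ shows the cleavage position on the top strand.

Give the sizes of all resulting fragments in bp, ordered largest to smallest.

67, 38, 27, 24, 22, 18, 7 bp

SmaI sites (CCCGGG) start at positions 5, 29, 96, 134, 174.
SmaI cuts after base 3 of each site, so after positions 7, 31, 98, 136, 176.
The BglII site (AGATCT) starts at position 154.
BglII cuts after the first base of each site, so after position 154.
Combined cut positions: 7, 31, 98, 136, 154, 176.
Linear molecule, 6 cuts → 7 fragments:
  1–7 → 7 bp
  8–31 → 24 bp
  32–98 → 67 bp
  99–136 → 38 bp
  137–154 → 18 bp
  155–176 → 22 bp
  177–203 → 27 bp
Sorted largest to smallest: 67, 38, 27, 24, 22, 18, 7 bp.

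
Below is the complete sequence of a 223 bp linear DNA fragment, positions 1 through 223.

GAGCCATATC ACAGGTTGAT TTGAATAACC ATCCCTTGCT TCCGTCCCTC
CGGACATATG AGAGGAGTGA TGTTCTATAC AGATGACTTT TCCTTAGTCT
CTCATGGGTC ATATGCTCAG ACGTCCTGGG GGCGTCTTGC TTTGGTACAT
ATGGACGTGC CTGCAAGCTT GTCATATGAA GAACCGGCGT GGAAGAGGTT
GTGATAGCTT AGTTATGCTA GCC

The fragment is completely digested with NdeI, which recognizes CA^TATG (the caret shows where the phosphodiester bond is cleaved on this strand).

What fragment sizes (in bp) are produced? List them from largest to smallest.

56, 55, 49, 38, 25 bp

NdeI sites (CATATG) start at positions 55, 110, 148, 173.
NdeI cuts after base 2 of each site, so after positions 56, 111, 149, 174.
Linear molecule, 4 cuts → 5 fragments:
  1–56 → 56 bp
  57–111 → 55 bp
  112–149 → 38 bp
  150–174 → 25 bp
  175–223 → 49 bp
Sorted largest to smallest: 56, 55, 49, 38, 25 bp.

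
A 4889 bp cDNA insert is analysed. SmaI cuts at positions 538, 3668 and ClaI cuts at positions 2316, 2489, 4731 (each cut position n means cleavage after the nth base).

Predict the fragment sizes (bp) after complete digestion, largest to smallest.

1778, 1179, 1063, 538, 173, 158 bp

Combined cut positions (sorted): 538, 2316, 2489, 3668, 4731.
Linear molecule, 5 cuts → 6 fragments:
  538 − 0 = 538 bp
  2316 − 538 = 1778 bp
  2489 − 2316 = 173 bp
  3668 − 2489 = 1179 bp
  4731 − 3668 = 1063 bp
  4889 − 4731 = 158 bp
Sorted largest to smallest: 1778, 1179, 1063, 538, 173, 158 bp.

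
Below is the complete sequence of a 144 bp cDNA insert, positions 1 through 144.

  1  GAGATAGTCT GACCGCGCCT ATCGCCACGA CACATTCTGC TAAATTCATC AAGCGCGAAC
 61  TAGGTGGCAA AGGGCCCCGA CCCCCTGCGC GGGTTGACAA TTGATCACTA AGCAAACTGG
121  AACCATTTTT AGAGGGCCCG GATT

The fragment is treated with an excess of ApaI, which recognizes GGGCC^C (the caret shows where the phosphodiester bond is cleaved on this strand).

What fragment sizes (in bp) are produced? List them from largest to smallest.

76, 62, 6 bp

ApaI sites (GGGCCC) start at positions 72, 134.
ApaI cuts after base 5 of each site (before the last base), so after positions 76, 138.
Linear molecule, 2 cuts → 3 fragments:
  1–76 → 76 bp
  77–138 → 62 bp
  139–144 → 6 bp
Sorted largest to smallest: 76, 62, 6 bp.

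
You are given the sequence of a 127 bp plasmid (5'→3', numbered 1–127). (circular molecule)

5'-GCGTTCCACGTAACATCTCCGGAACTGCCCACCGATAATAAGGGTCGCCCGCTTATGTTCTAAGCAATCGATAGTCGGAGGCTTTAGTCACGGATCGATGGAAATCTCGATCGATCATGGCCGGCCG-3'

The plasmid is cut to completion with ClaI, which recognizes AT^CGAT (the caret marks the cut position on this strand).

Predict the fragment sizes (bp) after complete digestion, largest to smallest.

84, 27, 16 bp

ClaI sites (ATCGAT) start at positions 67, 94, 110.
ClaI cuts after base 2 of each site, so after positions 68, 95, 111.
Circular molecule, 3 cuts → 3 fragments:
  69–95 → 27 bp
  96–111 → 16 bp
  112–127 then 1–68 → 16 + 68 = 84 bp
Sorted largest to smallest: 84, 27, 16 bp.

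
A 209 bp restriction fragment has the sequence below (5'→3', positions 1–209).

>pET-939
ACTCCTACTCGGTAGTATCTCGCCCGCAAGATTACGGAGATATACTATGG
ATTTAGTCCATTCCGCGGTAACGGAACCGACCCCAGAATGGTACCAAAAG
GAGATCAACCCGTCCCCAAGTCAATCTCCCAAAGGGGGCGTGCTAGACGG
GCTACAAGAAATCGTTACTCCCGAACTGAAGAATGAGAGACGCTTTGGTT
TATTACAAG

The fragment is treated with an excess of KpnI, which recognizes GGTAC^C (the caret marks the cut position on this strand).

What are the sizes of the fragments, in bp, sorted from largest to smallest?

115, 94 bp

The KpnI site (GGTACC) starts at position 90.
KpnI cuts after base 5 of each site (before the last base), so after position 94.
Linear molecule, 1 cut → 2 fragments:
  1–94 → 94 bp
  95–209 → 115 bp
Sorted largest to smallest: 115, 94 bp.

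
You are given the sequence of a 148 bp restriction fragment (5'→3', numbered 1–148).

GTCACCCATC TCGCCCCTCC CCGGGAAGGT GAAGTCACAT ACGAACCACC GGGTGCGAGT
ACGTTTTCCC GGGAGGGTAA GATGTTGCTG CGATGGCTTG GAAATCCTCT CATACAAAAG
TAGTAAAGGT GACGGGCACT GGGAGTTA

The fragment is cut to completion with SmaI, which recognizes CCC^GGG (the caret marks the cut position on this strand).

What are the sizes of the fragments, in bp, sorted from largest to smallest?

78, 48, 22 bp

SmaI sites (CCCGGG) start at positions 20, 68.
SmaI cuts after base 3 of each site, so after positions 22, 70.
Linear molecule, 2 cuts → 3 fragments:
  1–22 → 22 bp
  23–70 → 48 bp
  71–148 → 78 bp
Sorted largest to smallest: 78, 48, 22 bp.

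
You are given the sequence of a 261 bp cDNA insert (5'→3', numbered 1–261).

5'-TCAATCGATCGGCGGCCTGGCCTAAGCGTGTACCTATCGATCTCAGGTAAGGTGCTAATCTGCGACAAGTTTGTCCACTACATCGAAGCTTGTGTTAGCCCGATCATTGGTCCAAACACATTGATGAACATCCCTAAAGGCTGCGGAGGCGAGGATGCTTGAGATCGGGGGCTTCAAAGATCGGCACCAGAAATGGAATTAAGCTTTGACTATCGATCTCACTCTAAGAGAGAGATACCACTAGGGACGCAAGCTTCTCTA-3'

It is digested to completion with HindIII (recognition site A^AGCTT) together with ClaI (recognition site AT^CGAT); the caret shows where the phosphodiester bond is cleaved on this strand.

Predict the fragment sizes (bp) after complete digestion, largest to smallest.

115, 49, 38, 32, 12, 10, 5 bp

HindIII sites (AAGCTT) start at positions 86, 201, 251.
HindIII cuts after the first base of each site, so after positions 86, 201, 251.
ClaI sites (ATCGAT) start at positions 4, 36, 212.
ClaI cuts after base 2 of each site, so after positions 5, 37, 213.
Combined cut positions: 5, 37, 86, 201, 213, 251.
Linear molecule, 6 cuts → 7 fragments:
  1–5 → 5 bp
  6–37 → 32 bp
  38–86 → 49 bp
  87–201 → 115 bp
  202–213 → 12 bp
  214–251 → 38 bp
  252–261 → 10 bp
Sorted largest to smallest: 115, 49, 38, 32, 12, 10, 5 bp.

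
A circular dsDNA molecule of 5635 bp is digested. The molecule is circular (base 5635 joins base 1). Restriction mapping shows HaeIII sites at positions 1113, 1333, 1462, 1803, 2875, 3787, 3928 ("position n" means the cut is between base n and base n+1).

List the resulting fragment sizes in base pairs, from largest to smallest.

Circular molecule, 7 cuts → 7 fragments:
  1333 − 1113 = 220 bp
  1462 − 1333 = 129 bp
  1803 − 1462 = 341 bp
  2875 − 1803 = 1072 bp
  3787 − 2875 = 912 bp
  3928 − 3787 = 141 bp
  wrap: 5635 − 3928 + 1113 = 2820 bp
Sorted largest to smallest: 2820, 1072, 912, 341, 220, 141, 129 bp.

2820, 1072, 912, 341, 220, 141, 129 bp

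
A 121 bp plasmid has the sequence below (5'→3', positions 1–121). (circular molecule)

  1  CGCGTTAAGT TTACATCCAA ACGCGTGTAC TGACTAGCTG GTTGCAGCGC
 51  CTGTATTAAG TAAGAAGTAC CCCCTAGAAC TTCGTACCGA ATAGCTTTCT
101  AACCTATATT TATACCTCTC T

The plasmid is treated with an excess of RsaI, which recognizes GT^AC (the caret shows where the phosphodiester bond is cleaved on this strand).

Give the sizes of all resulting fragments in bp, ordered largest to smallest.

RsaI sites (GTAC) start at positions 27, 67, 84.
RsaI cuts after base 2 of each site, so after positions 28, 68, 85.
Circular molecule, 3 cuts → 3 fragments:
  29–68 → 40 bp
  69–85 → 17 bp
  86–121 then 1–28 → 36 + 28 = 64 bp
Sorted largest to smallest: 64, 40, 17 bp.

64, 40, 17 bp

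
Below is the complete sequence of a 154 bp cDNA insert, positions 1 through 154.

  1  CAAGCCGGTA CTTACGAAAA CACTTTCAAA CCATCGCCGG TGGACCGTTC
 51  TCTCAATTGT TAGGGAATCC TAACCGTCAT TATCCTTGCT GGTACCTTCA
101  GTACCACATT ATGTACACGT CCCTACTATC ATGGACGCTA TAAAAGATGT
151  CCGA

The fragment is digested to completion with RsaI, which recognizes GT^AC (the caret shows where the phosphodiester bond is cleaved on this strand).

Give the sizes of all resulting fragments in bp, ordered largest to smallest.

RsaI sites (GTAC) start at positions 8, 92, 101, 113.
RsaI cuts after base 2 of each site, so after positions 9, 93, 102, 114.
Linear molecule, 4 cuts → 5 fragments:
  1–9 → 9 bp
  10–93 → 84 bp
  94–102 → 9 bp
  103–114 → 12 bp
  115–154 → 40 bp
Sorted largest to smallest: 84, 40, 12, 9, 9 bp.

84, 40, 12, 9, 9 bp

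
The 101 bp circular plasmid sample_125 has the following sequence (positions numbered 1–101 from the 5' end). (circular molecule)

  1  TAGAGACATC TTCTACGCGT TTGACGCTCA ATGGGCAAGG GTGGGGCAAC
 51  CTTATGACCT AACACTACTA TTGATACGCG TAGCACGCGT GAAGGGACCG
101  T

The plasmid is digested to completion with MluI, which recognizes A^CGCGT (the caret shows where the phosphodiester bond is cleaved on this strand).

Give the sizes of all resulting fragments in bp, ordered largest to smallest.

61, 31, 9 bp

MluI sites (ACGCGT) start at positions 15, 76, 85.
MluI cuts after the first base of each site, so after positions 15, 76, 85.
Circular molecule, 3 cuts → 3 fragments:
  16–76 → 61 bp
  77–85 → 9 bp
  86–101 then 1–15 → 16 + 15 = 31 bp
Sorted largest to smallest: 61, 31, 9 bp.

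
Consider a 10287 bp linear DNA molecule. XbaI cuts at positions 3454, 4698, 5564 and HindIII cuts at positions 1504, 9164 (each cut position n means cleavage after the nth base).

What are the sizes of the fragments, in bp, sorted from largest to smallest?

Combined cut positions (sorted): 1504, 3454, 4698, 5564, 9164.
Linear molecule, 5 cuts → 6 fragments:
  1504 − 0 = 1504 bp
  3454 − 1504 = 1950 bp
  4698 − 3454 = 1244 bp
  5564 − 4698 = 866 bp
  9164 − 5564 = 3600 bp
  10287 − 9164 = 1123 bp
Sorted largest to smallest: 3600, 1950, 1504, 1244, 1123, 866 bp.

3600, 1950, 1504, 1244, 1123, 866 bp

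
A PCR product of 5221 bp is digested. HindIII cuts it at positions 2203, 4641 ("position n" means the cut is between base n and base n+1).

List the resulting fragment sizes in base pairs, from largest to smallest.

Linear molecule, 2 cuts → 3 fragments:
  2203 − 0 = 2203 bp
  4641 − 2203 = 2438 bp
  5221 − 4641 = 580 bp
Sorted largest to smallest: 2438, 2203, 580 bp.

2438, 2203, 580 bp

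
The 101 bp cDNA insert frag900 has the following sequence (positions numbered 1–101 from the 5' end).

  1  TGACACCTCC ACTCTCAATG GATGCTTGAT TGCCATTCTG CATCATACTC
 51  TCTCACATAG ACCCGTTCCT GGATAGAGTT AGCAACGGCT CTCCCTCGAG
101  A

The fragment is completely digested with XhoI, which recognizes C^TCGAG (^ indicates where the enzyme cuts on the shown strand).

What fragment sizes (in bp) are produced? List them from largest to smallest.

The XhoI site (CTCGAG) starts at position 95.
XhoI cuts after the first base of each site, so after position 95.
Linear molecule, 1 cut → 2 fragments:
  1–95 → 95 bp
  96–101 → 6 bp
Sorted largest to smallest: 95, 6 bp.

95, 6 bp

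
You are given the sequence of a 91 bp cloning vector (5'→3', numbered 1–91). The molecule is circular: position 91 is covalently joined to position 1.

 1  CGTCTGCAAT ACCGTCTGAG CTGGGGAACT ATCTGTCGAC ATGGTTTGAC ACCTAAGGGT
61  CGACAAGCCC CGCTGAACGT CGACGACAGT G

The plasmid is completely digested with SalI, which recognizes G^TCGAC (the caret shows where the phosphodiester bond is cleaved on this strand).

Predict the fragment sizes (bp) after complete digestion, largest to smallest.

SalI sites (GTCGAC) start at positions 35, 59, 79.
SalI cuts after the first base of each site, so after positions 35, 59, 79.
Circular molecule, 3 cuts → 3 fragments:
  36–59 → 24 bp
  60–79 → 20 bp
  80–91 then 1–35 → 12 + 35 = 47 bp
Sorted largest to smallest: 47, 24, 20 bp.

47, 24, 20 bp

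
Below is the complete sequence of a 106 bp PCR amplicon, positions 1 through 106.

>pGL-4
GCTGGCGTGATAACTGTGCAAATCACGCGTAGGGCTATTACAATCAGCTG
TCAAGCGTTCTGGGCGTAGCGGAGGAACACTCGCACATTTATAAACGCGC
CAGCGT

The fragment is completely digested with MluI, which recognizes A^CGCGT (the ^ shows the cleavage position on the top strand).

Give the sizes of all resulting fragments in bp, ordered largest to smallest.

The MluI site (ACGCGT) starts at position 25.
MluI cuts after the first base of each site, so after position 25.
Linear molecule, 1 cut → 2 fragments:
  1–25 → 25 bp
  26–106 → 81 bp
Sorted largest to smallest: 81, 25 bp.

81, 25 bp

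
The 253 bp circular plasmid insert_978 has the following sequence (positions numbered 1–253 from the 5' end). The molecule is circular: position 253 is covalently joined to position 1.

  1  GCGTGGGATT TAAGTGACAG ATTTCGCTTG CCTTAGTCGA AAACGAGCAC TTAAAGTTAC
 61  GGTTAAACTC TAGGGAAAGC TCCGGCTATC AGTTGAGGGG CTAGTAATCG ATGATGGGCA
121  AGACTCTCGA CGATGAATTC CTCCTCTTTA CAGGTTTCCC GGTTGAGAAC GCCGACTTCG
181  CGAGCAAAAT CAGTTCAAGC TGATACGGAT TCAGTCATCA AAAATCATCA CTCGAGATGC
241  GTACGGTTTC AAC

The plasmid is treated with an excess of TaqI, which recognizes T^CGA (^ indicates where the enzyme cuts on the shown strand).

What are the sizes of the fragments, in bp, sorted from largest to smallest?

105, 71, 58, 19 bp

TaqI sites (TCGA) start at positions 37, 108, 127, 232.
TaqI cuts after the first base of each site, so after positions 37, 108, 127, 232.
Circular molecule, 4 cuts → 4 fragments:
  38–108 → 71 bp
  109–127 → 19 bp
  128–232 → 105 bp
  233–253 then 1–37 → 21 + 37 = 58 bp
Sorted largest to smallest: 105, 71, 58, 19 bp.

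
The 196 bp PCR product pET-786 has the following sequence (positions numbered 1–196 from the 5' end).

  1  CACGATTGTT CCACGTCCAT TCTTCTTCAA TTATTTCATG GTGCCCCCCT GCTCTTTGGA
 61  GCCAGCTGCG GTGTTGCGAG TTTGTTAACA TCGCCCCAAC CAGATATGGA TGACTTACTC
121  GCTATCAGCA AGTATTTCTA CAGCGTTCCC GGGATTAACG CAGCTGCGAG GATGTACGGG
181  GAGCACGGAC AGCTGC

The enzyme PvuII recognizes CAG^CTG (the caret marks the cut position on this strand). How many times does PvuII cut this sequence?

3

CAGCTG occurs starting at positions 63, 161, 190.
PvuII cuts at 3 sites.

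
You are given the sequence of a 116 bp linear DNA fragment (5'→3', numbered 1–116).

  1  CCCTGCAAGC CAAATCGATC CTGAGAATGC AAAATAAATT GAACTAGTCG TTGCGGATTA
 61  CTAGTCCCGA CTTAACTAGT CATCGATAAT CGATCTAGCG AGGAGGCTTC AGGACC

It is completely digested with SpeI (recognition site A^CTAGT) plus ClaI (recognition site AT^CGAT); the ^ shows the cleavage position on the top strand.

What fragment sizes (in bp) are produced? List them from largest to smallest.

SpeI sites (ACTAGT) start at positions 43, 60, 75.
SpeI cuts after the first base of each site, so after positions 43, 60, 75.
ClaI sites (ATCGAT) start at positions 14, 82, 89.
ClaI cuts after base 2 of each site, so after positions 15, 83, 90.
Combined cut positions: 15, 43, 60, 75, 83, 90.
Linear molecule, 6 cuts → 7 fragments:
  1–15 → 15 bp
  16–43 → 28 bp
  44–60 → 17 bp
  61–75 → 15 bp
  76–83 → 8 bp
  84–90 → 7 bp
  91–116 → 26 bp
Sorted largest to smallest: 28, 26, 17, 15, 15, 8, 7 bp.

28, 26, 17, 15, 15, 8, 7 bp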